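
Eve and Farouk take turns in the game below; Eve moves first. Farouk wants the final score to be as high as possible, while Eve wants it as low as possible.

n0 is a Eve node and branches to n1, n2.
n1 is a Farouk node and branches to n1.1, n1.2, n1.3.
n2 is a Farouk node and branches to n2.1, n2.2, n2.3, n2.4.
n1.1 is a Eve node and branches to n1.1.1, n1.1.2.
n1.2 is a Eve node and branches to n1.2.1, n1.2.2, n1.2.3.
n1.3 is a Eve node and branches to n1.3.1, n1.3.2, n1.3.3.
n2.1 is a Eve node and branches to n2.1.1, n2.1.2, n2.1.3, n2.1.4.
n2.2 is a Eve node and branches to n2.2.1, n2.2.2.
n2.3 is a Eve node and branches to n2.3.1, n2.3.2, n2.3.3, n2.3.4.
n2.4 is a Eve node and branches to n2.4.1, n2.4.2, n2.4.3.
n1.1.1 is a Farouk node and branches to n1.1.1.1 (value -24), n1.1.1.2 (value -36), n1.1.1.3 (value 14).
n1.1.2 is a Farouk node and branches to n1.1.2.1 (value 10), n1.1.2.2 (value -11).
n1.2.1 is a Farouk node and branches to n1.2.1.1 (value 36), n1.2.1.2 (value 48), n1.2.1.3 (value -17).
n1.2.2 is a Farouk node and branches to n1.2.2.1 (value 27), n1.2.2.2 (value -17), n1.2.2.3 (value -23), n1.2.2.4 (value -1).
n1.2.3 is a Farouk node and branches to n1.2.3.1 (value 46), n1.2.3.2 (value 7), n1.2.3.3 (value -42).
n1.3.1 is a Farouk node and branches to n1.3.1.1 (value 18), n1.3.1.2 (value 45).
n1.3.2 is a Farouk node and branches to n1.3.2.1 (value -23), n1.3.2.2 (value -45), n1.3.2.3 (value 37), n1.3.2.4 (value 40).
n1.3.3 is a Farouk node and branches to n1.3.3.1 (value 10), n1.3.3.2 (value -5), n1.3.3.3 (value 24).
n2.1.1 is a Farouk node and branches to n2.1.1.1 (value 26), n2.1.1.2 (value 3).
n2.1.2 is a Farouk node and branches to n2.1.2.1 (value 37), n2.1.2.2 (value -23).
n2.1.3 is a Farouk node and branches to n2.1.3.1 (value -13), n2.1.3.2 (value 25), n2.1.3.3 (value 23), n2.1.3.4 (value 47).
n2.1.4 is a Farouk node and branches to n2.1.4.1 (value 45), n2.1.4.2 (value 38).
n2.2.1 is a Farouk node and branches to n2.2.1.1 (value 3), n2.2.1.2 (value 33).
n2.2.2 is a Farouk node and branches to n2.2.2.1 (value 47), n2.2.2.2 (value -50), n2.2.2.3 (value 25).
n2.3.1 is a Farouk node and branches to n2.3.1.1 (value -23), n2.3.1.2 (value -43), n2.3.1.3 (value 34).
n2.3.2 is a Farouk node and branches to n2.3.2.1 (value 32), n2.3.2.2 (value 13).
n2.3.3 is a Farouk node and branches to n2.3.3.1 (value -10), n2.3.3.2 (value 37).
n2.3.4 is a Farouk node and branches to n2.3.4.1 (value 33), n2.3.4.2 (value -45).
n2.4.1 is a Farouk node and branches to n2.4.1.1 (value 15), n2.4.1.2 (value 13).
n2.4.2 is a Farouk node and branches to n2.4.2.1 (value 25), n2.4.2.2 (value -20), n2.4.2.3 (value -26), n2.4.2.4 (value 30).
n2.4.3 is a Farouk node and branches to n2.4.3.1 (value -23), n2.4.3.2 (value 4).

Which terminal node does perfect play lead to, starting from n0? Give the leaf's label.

n1.1.1 (Farouk): max(-24, -36, 14) = 14
n1.1.2 (Farouk): max(10, -11) = 10
n1.1 (Eve): min(14, 10) = 10
n1.2.1 (Farouk): max(36, 48, -17) = 48
n1.2.2 (Farouk): max(27, -17, -23, -1) = 27
n1.2.3 (Farouk): max(46, 7, -42) = 46
n1.2 (Eve): min(48, 27, 46) = 27
n1.3.1 (Farouk): max(18, 45) = 45
n1.3.2 (Farouk): max(-23, -45, 37, 40) = 40
n1.3.3 (Farouk): max(10, -5, 24) = 24
n1.3 (Eve): min(45, 40, 24) = 24
n1 (Farouk): max(10, 27, 24) = 27
n2.1.1 (Farouk): max(26, 3) = 26
n2.1.2 (Farouk): max(37, -23) = 37
n2.1.3 (Farouk): max(-13, 25, 23, 47) = 47
n2.1.4 (Farouk): max(45, 38) = 45
n2.1 (Eve): min(26, 37, 47, 45) = 26
n2.2.1 (Farouk): max(3, 33) = 33
n2.2.2 (Farouk): max(47, -50, 25) = 47
n2.2 (Eve): min(33, 47) = 33
n2.3.1 (Farouk): max(-23, -43, 34) = 34
n2.3.2 (Farouk): max(32, 13) = 32
n2.3.3 (Farouk): max(-10, 37) = 37
n2.3.4 (Farouk): max(33, -45) = 33
n2.3 (Eve): min(34, 32, 37, 33) = 32
n2.4.1 (Farouk): max(15, 13) = 15
n2.4.2 (Farouk): max(25, -20, -26, 30) = 30
n2.4.3 (Farouk): max(-23, 4) = 4
n2.4 (Eve): min(15, 30, 4) = 4
n2 (Farouk): max(26, 33, 32, 4) = 33
n0 (Eve): min(27, 33) = 27
At n0, Eve picks n1 (lowest: 27).
At n1, Farouk picks n1.2 (highest: 27).
At n1.2, Eve picks n1.2.2 (lowest: 27).
At n1.2.2, Farouk picks n1.2.2.1 (highest: 27).
Terminal value 27.

n1.2.2.1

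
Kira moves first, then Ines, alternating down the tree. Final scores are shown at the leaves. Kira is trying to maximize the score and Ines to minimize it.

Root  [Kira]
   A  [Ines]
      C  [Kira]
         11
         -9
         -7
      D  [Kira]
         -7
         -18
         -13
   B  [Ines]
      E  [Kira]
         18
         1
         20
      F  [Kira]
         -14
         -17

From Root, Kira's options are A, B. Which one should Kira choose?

C (Kira): max(11, -9, -7) = 11
D (Kira): max(-7, -18, -13) = -7
A (Ines): min(11, -7) = -7
E (Kira): max(18, 1, 20) = 20
F (Kira): max(-14, -17) = -14
B (Ines): min(20, -14) = -14
Root (Kira): max(-7, -14) = -7
Kira at Root wants the highest of {A=-7, B=-14}, so chooses A.

A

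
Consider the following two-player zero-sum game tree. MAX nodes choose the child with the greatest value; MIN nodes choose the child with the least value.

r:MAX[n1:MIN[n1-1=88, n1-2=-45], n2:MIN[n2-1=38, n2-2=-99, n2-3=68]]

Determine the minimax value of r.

-45

n1 (MIN): min(88, -45) = -45
n2 (MIN): min(38, -99, 68) = -99
r (MAX): max(-45, -99) = -45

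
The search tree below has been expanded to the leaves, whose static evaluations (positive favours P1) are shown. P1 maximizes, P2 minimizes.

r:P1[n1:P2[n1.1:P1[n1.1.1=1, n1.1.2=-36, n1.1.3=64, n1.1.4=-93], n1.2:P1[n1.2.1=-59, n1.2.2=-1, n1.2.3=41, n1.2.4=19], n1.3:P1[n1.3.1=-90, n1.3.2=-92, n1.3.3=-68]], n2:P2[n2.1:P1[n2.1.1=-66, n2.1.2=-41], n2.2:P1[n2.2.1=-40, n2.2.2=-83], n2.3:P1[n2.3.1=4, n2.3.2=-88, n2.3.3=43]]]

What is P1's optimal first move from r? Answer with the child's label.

n2

n1.1 (P1): max(1, -36, 64, -93) = 64
n1.2 (P1): max(-59, -1, 41, 19) = 41
n1.3 (P1): max(-90, -92, -68) = -68
n1 (P2): min(64, 41, -68) = -68
n2.1 (P1): max(-66, -41) = -41
n2.2 (P1): max(-40, -83) = -40
n2.3 (P1): max(4, -88, 43) = 43
n2 (P2): min(-41, -40, 43) = -41
r (P1): max(-68, -41) = -41
P1 at r wants the highest of {n1=-68, n2=-41}, so chooses n2.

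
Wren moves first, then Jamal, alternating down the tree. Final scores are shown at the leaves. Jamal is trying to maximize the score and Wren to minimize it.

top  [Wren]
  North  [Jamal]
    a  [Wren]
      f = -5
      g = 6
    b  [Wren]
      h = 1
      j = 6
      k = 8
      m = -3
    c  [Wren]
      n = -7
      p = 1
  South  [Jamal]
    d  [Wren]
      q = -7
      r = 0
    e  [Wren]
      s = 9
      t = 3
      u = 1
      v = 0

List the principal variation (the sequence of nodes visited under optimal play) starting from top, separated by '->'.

a (Wren): min(-5, 6) = -5
b (Wren): min(1, 6, 8, -3) = -3
c (Wren): min(-7, 1) = -7
North (Jamal): max(-5, -3, -7) = -3
d (Wren): min(-7, 0) = -7
e (Wren): min(9, 3, 1, 0) = 0
South (Jamal): max(-7, 0) = 0
top (Wren): min(-3, 0) = -3
At top, Wren picks North (lowest: -3).
At North, Jamal picks b (highest: -3).
At b, Wren picks m (lowest: -3).
Terminal value -3.

top -> North -> b -> m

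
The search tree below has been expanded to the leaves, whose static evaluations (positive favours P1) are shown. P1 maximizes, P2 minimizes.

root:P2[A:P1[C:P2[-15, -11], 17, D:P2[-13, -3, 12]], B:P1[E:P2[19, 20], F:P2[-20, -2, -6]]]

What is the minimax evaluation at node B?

E (P2): min(19, 20) = 19
F (P2): min(-20, -2, -6) = -20
B (P1): max(19, -20) = 19

19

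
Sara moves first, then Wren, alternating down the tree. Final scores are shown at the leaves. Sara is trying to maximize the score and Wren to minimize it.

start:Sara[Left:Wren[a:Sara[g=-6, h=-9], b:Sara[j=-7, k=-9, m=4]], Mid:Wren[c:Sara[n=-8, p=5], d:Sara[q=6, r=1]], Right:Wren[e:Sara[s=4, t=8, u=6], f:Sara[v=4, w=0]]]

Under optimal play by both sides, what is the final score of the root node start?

5

a (Sara): max(-6, -9) = -6
b (Sara): max(-7, -9, 4) = 4
Left (Wren): min(-6, 4) = -6
c (Sara): max(-8, 5) = 5
d (Sara): max(6, 1) = 6
Mid (Wren): min(5, 6) = 5
e (Sara): max(4, 8, 6) = 8
f (Sara): max(4, 0) = 4
Right (Wren): min(8, 4) = 4
start (Sara): max(-6, 5, 4) = 5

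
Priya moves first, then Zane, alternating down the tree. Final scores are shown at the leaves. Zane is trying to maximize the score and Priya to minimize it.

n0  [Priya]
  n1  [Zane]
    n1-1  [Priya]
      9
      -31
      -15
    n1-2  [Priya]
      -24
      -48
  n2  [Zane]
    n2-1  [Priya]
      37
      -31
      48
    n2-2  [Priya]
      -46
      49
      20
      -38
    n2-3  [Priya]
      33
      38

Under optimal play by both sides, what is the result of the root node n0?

-31

n1-1 (Priya): min(9, -31, -15) = -31
n1-2 (Priya): min(-24, -48) = -48
n1 (Zane): max(-31, -48) = -31
n2-1 (Priya): min(37, -31, 48) = -31
n2-2 (Priya): min(-46, 49, 20, -38) = -46
n2-3 (Priya): min(33, 38) = 33
n2 (Zane): max(-31, -46, 33) = 33
n0 (Priya): min(-31, 33) = -31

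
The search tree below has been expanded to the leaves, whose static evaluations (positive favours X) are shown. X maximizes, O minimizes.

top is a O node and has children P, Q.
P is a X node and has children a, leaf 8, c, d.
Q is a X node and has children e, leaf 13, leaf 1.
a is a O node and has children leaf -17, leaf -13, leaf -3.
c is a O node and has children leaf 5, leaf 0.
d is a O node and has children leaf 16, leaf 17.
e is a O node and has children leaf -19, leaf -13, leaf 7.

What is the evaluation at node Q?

13

e (O): min(-19, -13, 7) = -19
Q (X): max(-19, 13, 1) = 13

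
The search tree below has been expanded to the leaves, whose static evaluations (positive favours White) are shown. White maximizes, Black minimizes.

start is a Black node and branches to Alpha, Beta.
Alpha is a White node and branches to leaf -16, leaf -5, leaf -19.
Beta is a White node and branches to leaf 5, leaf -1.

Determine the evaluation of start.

-5

Alpha (White): max(-16, -5, -19) = -5
Beta (White): max(5, -1) = 5
start (Black): min(-5, 5) = -5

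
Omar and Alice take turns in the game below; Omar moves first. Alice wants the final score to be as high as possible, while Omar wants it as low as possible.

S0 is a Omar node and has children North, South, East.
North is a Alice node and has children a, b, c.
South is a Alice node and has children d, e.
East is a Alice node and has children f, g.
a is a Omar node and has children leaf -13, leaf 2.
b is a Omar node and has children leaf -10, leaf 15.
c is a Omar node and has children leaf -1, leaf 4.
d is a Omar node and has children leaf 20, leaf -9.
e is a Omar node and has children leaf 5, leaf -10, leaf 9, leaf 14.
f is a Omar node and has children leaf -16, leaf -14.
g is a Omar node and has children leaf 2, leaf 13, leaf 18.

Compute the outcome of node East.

f (Omar): min(-16, -14) = -16
g (Omar): min(2, 13, 18) = 2
East (Alice): max(-16, 2) = 2

2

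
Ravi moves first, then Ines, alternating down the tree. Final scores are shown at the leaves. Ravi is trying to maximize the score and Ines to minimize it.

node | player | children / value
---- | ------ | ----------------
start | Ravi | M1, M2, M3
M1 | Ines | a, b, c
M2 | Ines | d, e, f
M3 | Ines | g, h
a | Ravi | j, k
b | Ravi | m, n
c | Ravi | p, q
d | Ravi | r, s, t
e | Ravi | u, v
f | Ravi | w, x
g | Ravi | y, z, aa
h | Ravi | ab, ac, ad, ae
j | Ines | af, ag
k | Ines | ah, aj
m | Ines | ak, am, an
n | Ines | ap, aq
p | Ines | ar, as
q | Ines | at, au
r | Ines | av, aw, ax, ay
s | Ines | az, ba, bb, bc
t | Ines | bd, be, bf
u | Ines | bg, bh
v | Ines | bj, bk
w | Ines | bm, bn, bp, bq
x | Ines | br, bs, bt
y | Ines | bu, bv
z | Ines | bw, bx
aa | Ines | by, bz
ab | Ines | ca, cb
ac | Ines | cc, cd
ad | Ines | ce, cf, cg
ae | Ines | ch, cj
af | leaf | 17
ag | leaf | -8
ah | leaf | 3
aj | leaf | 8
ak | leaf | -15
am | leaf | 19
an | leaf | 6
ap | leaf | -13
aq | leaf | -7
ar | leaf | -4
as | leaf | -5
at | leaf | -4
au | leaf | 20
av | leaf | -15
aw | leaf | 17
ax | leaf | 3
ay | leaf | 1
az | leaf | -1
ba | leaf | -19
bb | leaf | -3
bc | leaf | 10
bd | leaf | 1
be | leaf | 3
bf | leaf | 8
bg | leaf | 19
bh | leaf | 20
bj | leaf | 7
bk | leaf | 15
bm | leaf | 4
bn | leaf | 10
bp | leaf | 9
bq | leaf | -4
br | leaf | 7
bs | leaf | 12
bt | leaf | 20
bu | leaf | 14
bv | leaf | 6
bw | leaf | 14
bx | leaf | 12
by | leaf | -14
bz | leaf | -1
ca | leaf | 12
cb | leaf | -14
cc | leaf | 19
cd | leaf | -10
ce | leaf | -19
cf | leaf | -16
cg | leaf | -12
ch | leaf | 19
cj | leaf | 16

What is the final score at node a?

j (Ines): min(17, -8) = -8
k (Ines): min(3, 8) = 3
a (Ravi): max(-8, 3) = 3

3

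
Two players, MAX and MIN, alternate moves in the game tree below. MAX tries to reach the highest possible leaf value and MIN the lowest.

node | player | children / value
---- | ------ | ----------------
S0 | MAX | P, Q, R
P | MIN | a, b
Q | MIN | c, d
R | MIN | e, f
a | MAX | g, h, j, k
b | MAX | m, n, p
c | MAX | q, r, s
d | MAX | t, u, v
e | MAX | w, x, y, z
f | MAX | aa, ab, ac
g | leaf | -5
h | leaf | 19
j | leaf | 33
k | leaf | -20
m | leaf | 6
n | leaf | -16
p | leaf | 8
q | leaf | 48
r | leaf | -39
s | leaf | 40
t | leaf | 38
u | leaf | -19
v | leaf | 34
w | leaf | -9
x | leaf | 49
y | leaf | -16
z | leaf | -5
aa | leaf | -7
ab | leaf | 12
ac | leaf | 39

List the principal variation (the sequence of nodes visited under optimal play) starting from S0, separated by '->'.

S0 -> R -> f -> ac

a (MAX): max(-5, 19, 33, -20) = 33
b (MAX): max(6, -16, 8) = 8
P (MIN): min(33, 8) = 8
c (MAX): max(48, -39, 40) = 48
d (MAX): max(38, -19, 34) = 38
Q (MIN): min(48, 38) = 38
e (MAX): max(-9, 49, -16, -5) = 49
f (MAX): max(-7, 12, 39) = 39
R (MIN): min(49, 39) = 39
S0 (MAX): max(8, 38, 39) = 39
At S0, MAX picks R (highest: 39).
At R, MIN picks f (lowest: 39).
At f, MAX picks ac (highest: 39).
Terminal value 39.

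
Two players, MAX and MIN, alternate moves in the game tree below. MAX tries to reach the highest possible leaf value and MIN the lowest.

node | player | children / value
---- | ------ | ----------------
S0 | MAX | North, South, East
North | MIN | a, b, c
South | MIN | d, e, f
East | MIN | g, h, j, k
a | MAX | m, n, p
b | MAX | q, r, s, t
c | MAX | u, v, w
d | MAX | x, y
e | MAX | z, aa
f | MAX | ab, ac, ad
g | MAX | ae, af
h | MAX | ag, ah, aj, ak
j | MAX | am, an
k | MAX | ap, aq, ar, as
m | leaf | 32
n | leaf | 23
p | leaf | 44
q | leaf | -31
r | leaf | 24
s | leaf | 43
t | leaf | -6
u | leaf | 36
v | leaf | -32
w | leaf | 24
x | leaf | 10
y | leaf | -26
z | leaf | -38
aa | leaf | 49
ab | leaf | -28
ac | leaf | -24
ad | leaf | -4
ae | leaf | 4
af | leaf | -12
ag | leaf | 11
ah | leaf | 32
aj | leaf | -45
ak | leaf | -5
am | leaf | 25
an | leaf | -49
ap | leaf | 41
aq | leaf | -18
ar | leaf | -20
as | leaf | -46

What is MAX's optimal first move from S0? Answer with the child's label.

North

a (MAX): max(32, 23, 44) = 44
b (MAX): max(-31, 24, 43, -6) = 43
c (MAX): max(36, -32, 24) = 36
North (MIN): min(44, 43, 36) = 36
d (MAX): max(10, -26) = 10
e (MAX): max(-38, 49) = 49
f (MAX): max(-28, -24, -4) = -4
South (MIN): min(10, 49, -4) = -4
g (MAX): max(4, -12) = 4
h (MAX): max(11, 32, -45, -5) = 32
j (MAX): max(25, -49) = 25
k (MAX): max(41, -18, -20, -46) = 41
East (MIN): min(4, 32, 25, 41) = 4
S0 (MAX): max(36, -4, 4) = 36
MAX at S0 wants the highest of {North=36, South=-4, East=4}, so chooses North.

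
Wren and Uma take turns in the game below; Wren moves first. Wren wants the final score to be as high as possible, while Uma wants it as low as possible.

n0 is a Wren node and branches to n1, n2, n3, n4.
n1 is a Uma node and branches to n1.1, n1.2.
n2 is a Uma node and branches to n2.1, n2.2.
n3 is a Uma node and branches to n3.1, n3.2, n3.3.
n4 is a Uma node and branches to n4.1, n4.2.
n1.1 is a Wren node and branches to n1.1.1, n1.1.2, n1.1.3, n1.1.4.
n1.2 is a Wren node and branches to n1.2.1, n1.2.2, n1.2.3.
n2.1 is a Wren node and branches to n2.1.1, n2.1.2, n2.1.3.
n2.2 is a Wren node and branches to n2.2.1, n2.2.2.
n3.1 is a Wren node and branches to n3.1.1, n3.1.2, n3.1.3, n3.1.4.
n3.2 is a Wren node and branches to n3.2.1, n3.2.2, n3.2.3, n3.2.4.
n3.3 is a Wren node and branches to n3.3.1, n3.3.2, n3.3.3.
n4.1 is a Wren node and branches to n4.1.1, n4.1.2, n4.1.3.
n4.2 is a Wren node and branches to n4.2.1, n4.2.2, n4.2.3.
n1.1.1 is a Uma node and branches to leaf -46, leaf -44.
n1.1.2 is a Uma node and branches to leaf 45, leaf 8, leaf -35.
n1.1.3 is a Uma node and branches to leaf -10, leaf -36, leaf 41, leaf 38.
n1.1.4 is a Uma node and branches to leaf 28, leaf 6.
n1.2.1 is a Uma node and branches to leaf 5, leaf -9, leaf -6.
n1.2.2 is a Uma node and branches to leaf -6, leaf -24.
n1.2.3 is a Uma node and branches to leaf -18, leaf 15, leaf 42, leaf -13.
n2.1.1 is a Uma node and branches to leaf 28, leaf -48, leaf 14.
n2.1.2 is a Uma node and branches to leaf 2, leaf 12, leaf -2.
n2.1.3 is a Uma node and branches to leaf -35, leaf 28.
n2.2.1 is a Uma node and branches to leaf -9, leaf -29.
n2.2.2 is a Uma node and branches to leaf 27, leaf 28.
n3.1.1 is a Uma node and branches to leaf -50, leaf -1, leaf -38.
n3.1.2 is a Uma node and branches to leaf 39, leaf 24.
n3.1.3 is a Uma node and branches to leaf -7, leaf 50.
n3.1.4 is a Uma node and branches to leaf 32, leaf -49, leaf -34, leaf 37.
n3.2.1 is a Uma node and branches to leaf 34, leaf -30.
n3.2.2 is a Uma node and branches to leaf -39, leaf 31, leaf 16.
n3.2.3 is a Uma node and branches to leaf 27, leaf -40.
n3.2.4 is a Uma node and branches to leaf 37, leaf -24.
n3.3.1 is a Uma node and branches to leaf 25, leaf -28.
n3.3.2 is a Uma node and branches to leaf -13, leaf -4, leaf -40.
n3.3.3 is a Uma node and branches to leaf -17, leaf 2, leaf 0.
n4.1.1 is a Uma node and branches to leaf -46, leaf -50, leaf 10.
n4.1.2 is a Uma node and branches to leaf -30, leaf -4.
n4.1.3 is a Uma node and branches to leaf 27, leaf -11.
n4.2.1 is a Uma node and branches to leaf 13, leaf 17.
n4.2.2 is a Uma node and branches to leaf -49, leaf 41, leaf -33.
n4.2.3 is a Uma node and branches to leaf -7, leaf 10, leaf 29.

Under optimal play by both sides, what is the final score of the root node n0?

-2

n1.1.1 (Uma): min(-46, -44) = -46
n1.1.2 (Uma): min(45, 8, -35) = -35
n1.1.3 (Uma): min(-10, -36, 41, 38) = -36
n1.1.4 (Uma): min(28, 6) = 6
n1.1 (Wren): max(-46, -35, -36, 6) = 6
n1.2.1 (Uma): min(5, -9, -6) = -9
n1.2.2 (Uma): min(-6, -24) = -24
n1.2.3 (Uma): min(-18, 15, 42, -13) = -18
n1.2 (Wren): max(-9, -24, -18) = -9
n1 (Uma): min(6, -9) = -9
n2.1.1 (Uma): min(28, -48, 14) = -48
n2.1.2 (Uma): min(2, 12, -2) = -2
n2.1.3 (Uma): min(-35, 28) = -35
n2.1 (Wren): max(-48, -2, -35) = -2
n2.2.1 (Uma): min(-9, -29) = -29
n2.2.2 (Uma): min(27, 28) = 27
n2.2 (Wren): max(-29, 27) = 27
n2 (Uma): min(-2, 27) = -2
n3.1.1 (Uma): min(-50, -1, -38) = -50
n3.1.2 (Uma): min(39, 24) = 24
n3.1.3 (Uma): min(-7, 50) = -7
n3.1.4 (Uma): min(32, -49, -34, 37) = -49
n3.1 (Wren): max(-50, 24, -7, -49) = 24
n3.2.1 (Uma): min(34, -30) = -30
n3.2.2 (Uma): min(-39, 31, 16) = -39
n3.2.3 (Uma): min(27, -40) = -40
n3.2.4 (Uma): min(37, -24) = -24
n3.2 (Wren): max(-30, -39, -40, -24) = -24
n3.3.1 (Uma): min(25, -28) = -28
n3.3.2 (Uma): min(-13, -4, -40) = -40
n3.3.3 (Uma): min(-17, 2, 0) = -17
n3.3 (Wren): max(-28, -40, -17) = -17
n3 (Uma): min(24, -24, -17) = -24
n4.1.1 (Uma): min(-46, -50, 10) = -50
n4.1.2 (Uma): min(-30, -4) = -30
n4.1.3 (Uma): min(27, -11) = -11
n4.1 (Wren): max(-50, -30, -11) = -11
n4.2.1 (Uma): min(13, 17) = 13
n4.2.2 (Uma): min(-49, 41, -33) = -49
n4.2.3 (Uma): min(-7, 10, 29) = -7
n4.2 (Wren): max(13, -49, -7) = 13
n4 (Uma): min(-11, 13) = -11
n0 (Wren): max(-9, -2, -24, -11) = -2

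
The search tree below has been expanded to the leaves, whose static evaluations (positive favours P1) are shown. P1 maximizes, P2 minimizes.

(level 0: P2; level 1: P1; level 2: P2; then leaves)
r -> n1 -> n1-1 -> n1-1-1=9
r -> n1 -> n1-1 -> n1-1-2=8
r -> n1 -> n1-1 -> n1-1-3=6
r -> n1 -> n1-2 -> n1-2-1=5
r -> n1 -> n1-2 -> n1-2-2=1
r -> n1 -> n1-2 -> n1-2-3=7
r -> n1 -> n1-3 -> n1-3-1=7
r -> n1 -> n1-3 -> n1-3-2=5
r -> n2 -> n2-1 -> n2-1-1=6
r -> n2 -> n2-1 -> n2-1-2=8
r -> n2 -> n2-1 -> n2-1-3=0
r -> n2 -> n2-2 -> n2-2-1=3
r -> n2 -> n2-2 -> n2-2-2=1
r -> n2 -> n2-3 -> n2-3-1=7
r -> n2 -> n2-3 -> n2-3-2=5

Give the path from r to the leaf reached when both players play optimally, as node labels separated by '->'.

n1-1 (P2): min(9, 8, 6) = 6
n1-2 (P2): min(5, 1, 7) = 1
n1-3 (P2): min(7, 5) = 5
n1 (P1): max(6, 1, 5) = 6
n2-1 (P2): min(6, 8, 0) = 0
n2-2 (P2): min(3, 1) = 1
n2-3 (P2): min(7, 5) = 5
n2 (P1): max(0, 1, 5) = 5
r (P2): min(6, 5) = 5
At r, P2 picks n2 (lowest: 5).
At n2, P1 picks n2-3 (highest: 5).
At n2-3, P2 picks n2-3-2 (lowest: 5).
Terminal value 5.

r -> n2 -> n2-3 -> n2-3-2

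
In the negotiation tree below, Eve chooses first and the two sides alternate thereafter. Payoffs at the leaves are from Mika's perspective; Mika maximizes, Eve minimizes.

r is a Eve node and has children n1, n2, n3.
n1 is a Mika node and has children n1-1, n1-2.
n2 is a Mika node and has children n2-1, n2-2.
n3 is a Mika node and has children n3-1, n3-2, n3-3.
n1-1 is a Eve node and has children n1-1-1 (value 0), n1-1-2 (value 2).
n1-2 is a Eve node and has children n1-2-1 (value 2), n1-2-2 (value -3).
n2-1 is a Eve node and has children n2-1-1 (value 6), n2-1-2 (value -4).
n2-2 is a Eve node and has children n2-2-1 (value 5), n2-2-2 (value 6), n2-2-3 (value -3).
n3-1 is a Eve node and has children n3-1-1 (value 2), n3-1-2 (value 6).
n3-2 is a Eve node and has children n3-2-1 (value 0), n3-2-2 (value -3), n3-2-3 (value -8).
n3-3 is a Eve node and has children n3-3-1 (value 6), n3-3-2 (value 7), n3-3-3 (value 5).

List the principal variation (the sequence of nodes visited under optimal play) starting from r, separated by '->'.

r -> n2 -> n2-2 -> n2-2-3

n1-1 (Eve): min(0, 2) = 0
n1-2 (Eve): min(2, -3) = -3
n1 (Mika): max(0, -3) = 0
n2-1 (Eve): min(6, -4) = -4
n2-2 (Eve): min(5, 6, -3) = -3
n2 (Mika): max(-4, -3) = -3
n3-1 (Eve): min(2, 6) = 2
n3-2 (Eve): min(0, -3, -8) = -8
n3-3 (Eve): min(6, 7, 5) = 5
n3 (Mika): max(2, -8, 5) = 5
r (Eve): min(0, -3, 5) = -3
At r, Eve picks n2 (lowest: -3).
At n2, Mika picks n2-2 (highest: -3).
At n2-2, Eve picks n2-2-3 (lowest: -3).
Terminal value -3.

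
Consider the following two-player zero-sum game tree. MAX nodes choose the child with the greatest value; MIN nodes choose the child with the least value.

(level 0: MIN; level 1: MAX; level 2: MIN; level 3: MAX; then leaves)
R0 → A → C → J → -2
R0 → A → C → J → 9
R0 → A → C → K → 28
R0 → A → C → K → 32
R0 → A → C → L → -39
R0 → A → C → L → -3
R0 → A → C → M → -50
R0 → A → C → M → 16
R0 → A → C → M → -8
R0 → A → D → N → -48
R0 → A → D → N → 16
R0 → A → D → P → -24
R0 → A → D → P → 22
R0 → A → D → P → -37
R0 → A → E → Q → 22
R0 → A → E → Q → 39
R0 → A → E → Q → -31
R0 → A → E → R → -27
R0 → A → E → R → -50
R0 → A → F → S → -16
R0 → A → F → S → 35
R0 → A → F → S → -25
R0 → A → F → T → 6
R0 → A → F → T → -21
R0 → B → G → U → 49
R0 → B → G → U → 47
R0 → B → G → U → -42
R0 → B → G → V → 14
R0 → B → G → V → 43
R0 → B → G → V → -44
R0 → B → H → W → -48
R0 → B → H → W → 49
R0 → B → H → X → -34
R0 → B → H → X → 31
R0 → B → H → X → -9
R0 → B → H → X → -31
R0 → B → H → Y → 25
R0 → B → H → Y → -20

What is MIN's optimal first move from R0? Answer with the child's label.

J (MAX): max(-2, 9) = 9
K (MAX): max(28, 32) = 32
L (MAX): max(-39, -3) = -3
M (MAX): max(-50, 16, -8) = 16
C (MIN): min(9, 32, -3, 16) = -3
N (MAX): max(-48, 16) = 16
P (MAX): max(-24, 22, -37) = 22
D (MIN): min(16, 22) = 16
Q (MAX): max(22, 39, -31) = 39
R (MAX): max(-27, -50) = -27
E (MIN): min(39, -27) = -27
S (MAX): max(-16, 35, -25) = 35
T (MAX): max(6, -21) = 6
F (MIN): min(35, 6) = 6
A (MAX): max(-3, 16, -27, 6) = 16
U (MAX): max(49, 47, -42) = 49
V (MAX): max(14, 43, -44) = 43
G (MIN): min(49, 43) = 43
W (MAX): max(-48, 49) = 49
X (MAX): max(-34, 31, -9, -31) = 31
Y (MAX): max(25, -20) = 25
H (MIN): min(49, 31, 25) = 25
B (MAX): max(43, 25) = 43
R0 (MIN): min(16, 43) = 16
MIN at R0 wants the lowest of {A=16, B=43}, so chooses A.

A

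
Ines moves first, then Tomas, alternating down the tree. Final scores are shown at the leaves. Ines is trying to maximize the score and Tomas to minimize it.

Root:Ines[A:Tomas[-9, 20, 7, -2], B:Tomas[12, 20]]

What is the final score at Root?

12

A (Tomas): min(-9, 20, 7, -2) = -9
B (Tomas): min(12, 20) = 12
Root (Ines): max(-9, 12) = 12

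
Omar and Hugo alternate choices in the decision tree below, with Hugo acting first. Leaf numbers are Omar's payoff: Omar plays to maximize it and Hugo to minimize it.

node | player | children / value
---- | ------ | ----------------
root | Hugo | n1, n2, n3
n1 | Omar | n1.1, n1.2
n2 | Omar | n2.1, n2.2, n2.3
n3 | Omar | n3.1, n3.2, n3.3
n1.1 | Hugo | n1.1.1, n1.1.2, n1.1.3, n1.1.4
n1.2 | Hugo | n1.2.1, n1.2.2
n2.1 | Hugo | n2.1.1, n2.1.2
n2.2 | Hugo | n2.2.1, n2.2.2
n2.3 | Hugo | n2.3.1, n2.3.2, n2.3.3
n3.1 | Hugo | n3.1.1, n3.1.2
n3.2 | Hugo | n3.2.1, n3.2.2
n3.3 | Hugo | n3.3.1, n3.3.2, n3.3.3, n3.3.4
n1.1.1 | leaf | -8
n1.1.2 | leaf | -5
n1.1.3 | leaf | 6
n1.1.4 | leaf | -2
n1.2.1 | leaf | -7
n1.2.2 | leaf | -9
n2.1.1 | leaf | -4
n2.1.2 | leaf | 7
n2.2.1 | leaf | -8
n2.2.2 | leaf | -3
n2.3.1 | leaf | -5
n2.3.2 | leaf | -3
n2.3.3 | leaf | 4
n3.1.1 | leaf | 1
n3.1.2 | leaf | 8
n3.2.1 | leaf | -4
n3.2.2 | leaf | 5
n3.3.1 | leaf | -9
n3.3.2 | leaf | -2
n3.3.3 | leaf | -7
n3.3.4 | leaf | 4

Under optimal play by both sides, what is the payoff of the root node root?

-8

n1.1 (Hugo): min(-8, -5, 6, -2) = -8
n1.2 (Hugo): min(-7, -9) = -9
n1 (Omar): max(-8, -9) = -8
n2.1 (Hugo): min(-4, 7) = -4
n2.2 (Hugo): min(-8, -3) = -8
n2.3 (Hugo): min(-5, -3, 4) = -5
n2 (Omar): max(-4, -8, -5) = -4
n3.1 (Hugo): min(1, 8) = 1
n3.2 (Hugo): min(-4, 5) = -4
n3.3 (Hugo): min(-9, -2, -7, 4) = -9
n3 (Omar): max(1, -4, -9) = 1
root (Hugo): min(-8, -4, 1) = -8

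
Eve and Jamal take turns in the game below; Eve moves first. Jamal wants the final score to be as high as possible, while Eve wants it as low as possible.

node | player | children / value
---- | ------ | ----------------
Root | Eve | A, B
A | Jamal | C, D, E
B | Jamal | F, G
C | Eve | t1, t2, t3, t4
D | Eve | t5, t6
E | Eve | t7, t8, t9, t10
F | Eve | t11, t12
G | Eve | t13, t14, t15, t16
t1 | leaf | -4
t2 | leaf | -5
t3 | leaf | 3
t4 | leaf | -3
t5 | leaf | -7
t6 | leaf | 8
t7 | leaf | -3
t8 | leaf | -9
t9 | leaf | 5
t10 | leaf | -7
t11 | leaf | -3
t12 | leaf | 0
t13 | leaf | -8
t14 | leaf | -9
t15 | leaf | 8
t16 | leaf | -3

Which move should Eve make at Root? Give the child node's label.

A

C (Eve): min(-4, -5, 3, -3) = -5
D (Eve): min(-7, 8) = -7
E (Eve): min(-3, -9, 5, -7) = -9
A (Jamal): max(-5, -7, -9) = -5
F (Eve): min(-3, 0) = -3
G (Eve): min(-8, -9, 8, -3) = -9
B (Jamal): max(-3, -9) = -3
Root (Eve): min(-5, -3) = -5
Eve at Root wants the lowest of {A=-5, B=-3}, so chooses A.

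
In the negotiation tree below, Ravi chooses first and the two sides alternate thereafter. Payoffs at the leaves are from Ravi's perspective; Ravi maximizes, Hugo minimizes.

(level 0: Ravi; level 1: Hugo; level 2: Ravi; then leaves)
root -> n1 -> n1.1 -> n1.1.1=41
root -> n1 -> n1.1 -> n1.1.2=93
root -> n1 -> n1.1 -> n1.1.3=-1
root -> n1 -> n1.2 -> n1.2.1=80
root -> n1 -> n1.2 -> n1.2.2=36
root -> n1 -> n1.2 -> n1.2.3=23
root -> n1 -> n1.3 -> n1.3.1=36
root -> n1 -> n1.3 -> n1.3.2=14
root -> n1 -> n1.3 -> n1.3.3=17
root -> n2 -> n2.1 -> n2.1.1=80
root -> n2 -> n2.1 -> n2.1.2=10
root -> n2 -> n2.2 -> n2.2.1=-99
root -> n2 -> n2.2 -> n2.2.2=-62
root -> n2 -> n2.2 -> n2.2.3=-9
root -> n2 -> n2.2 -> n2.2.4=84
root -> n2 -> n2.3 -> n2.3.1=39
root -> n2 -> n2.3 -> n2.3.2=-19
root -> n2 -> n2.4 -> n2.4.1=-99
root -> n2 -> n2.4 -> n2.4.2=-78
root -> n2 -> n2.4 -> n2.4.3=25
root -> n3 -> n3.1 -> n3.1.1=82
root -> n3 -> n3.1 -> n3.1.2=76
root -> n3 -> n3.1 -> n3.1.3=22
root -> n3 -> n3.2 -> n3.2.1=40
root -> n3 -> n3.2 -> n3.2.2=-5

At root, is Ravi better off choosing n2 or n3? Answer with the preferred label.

n3

n2.1 (Ravi): max(80, 10) = 80
n2.2 (Ravi): max(-99, -62, -9, 84) = 84
n2.3 (Ravi): max(39, -19) = 39
n2.4 (Ravi): max(-99, -78, 25) = 25
n2 (Hugo): min(80, 84, 39, 25) = 25
n3.1 (Ravi): max(82, 76, 22) = 82
n3.2 (Ravi): max(40, -5) = 40
n3 (Hugo): min(82, 40) = 40
Ravi prefers the higher value; n2=25, n3=40. n3 is better since 40 > 25.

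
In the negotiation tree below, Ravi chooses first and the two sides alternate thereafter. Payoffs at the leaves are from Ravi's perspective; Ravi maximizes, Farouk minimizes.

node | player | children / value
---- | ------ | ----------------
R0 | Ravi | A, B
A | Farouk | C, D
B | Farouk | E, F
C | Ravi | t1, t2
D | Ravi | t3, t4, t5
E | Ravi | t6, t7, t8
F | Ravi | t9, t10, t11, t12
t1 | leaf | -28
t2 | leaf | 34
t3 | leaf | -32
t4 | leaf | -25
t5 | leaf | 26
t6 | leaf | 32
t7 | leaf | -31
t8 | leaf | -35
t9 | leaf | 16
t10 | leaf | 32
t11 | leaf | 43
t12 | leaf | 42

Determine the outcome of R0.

32

C (Ravi): max(-28, 34) = 34
D (Ravi): max(-32, -25, 26) = 26
A (Farouk): min(34, 26) = 26
E (Ravi): max(32, -31, -35) = 32
F (Ravi): max(16, 32, 43, 42) = 43
B (Farouk): min(32, 43) = 32
R0 (Ravi): max(26, 32) = 32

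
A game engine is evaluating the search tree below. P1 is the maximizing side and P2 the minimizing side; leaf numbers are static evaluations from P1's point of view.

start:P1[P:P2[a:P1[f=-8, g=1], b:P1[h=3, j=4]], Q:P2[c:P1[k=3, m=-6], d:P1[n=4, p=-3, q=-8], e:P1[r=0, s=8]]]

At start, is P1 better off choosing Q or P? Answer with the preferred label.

Q

c (P1): max(3, -6) = 3
d (P1): max(4, -3, -8) = 4
e (P1): max(0, 8) = 8
Q (P2): min(3, 4, 8) = 3
a (P1): max(-8, 1) = 1
b (P1): max(3, 4) = 4
P (P2): min(1, 4) = 1
P1 prefers the higher value; Q=3, P=1. Q is better since 3 > 1.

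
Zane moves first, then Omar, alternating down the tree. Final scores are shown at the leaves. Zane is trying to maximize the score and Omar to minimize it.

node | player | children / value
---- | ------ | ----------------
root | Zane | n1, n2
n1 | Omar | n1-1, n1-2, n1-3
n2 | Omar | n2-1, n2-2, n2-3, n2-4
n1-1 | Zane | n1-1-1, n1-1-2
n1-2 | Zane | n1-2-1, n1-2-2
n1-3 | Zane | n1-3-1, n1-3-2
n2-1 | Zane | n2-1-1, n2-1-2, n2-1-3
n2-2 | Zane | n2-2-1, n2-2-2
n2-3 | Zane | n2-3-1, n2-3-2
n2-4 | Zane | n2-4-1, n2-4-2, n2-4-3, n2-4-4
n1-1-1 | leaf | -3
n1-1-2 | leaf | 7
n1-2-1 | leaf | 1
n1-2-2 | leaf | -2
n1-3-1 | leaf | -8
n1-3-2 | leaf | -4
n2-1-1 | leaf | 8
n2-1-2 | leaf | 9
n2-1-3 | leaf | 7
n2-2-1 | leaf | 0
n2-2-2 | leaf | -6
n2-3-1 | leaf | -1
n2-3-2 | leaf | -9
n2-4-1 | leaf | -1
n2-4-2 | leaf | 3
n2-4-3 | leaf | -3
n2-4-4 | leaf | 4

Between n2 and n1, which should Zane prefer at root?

n2-1 (Zane): max(8, 9, 7) = 9
n2-2 (Zane): max(0, -6) = 0
n2-3 (Zane): max(-1, -9) = -1
n2-4 (Zane): max(-1, 3, -3, 4) = 4
n2 (Omar): min(9, 0, -1, 4) = -1
n1-1 (Zane): max(-3, 7) = 7
n1-2 (Zane): max(1, -2) = 1
n1-3 (Zane): max(-8, -4) = -4
n1 (Omar): min(7, 1, -4) = -4
Zane prefers the higher value; n2=-1, n1=-4. n2 is better since -1 > -4.

n2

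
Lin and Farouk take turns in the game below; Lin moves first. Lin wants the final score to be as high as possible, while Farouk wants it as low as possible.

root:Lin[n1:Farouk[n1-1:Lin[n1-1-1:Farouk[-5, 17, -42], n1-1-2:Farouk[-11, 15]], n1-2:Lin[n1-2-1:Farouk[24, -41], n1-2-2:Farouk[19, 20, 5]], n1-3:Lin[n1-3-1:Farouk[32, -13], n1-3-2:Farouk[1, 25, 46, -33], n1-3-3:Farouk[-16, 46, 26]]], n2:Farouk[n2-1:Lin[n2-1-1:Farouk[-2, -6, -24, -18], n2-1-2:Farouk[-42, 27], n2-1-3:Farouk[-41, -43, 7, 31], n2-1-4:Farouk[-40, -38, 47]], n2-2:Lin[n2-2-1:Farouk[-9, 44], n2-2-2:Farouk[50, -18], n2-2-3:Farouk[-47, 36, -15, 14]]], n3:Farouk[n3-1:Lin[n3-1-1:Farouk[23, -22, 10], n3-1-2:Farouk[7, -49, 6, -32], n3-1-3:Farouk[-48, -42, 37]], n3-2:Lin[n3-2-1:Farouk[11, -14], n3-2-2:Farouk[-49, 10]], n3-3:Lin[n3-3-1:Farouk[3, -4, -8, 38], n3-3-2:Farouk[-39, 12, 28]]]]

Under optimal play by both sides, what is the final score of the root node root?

-13

n1-1-1 (Farouk): min(-5, 17, -42) = -42
n1-1-2 (Farouk): min(-11, 15) = -11
n1-1 (Lin): max(-42, -11) = -11
n1-2-1 (Farouk): min(24, -41) = -41
n1-2-2 (Farouk): min(19, 20, 5) = 5
n1-2 (Lin): max(-41, 5) = 5
n1-3-1 (Farouk): min(32, -13) = -13
n1-3-2 (Farouk): min(1, 25, 46, -33) = -33
n1-3-3 (Farouk): min(-16, 46, 26) = -16
n1-3 (Lin): max(-13, -33, -16) = -13
n1 (Farouk): min(-11, 5, -13) = -13
n2-1-1 (Farouk): min(-2, -6, -24, -18) = -24
n2-1-2 (Farouk): min(-42, 27) = -42
n2-1-3 (Farouk): min(-41, -43, 7, 31) = -43
n2-1-4 (Farouk): min(-40, -38, 47) = -40
n2-1 (Lin): max(-24, -42, -43, -40) = -24
n2-2-1 (Farouk): min(-9, 44) = -9
n2-2-2 (Farouk): min(50, -18) = -18
n2-2-3 (Farouk): min(-47, 36, -15, 14) = -47
n2-2 (Lin): max(-9, -18, -47) = -9
n2 (Farouk): min(-24, -9) = -24
n3-1-1 (Farouk): min(23, -22, 10) = -22
n3-1-2 (Farouk): min(7, -49, 6, -32) = -49
n3-1-3 (Farouk): min(-48, -42, 37) = -48
n3-1 (Lin): max(-22, -49, -48) = -22
n3-2-1 (Farouk): min(11, -14) = -14
n3-2-2 (Farouk): min(-49, 10) = -49
n3-2 (Lin): max(-14, -49) = -14
n3-3-1 (Farouk): min(3, -4, -8, 38) = -8
n3-3-2 (Farouk): min(-39, 12, 28) = -39
n3-3 (Lin): max(-8, -39) = -8
n3 (Farouk): min(-22, -14, -8) = -22
root (Lin): max(-13, -24, -22) = -13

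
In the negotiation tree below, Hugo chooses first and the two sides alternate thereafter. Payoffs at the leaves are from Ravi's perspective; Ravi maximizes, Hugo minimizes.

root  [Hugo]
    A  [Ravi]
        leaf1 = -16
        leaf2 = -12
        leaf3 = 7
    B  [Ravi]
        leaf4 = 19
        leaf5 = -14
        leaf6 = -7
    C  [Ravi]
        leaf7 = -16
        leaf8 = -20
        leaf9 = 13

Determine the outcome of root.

A (Ravi): max(-16, -12, 7) = 7
B (Ravi): max(19, -14, -7) = 19
C (Ravi): max(-16, -20, 13) = 13
root (Hugo): min(7, 19, 13) = 7

7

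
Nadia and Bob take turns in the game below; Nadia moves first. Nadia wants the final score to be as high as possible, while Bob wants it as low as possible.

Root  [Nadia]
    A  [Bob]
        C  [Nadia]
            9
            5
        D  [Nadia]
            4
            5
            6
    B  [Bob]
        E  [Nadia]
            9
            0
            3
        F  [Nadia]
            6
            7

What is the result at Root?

7

C (Nadia): max(9, 5) = 9
D (Nadia): max(4, 5, 6) = 6
A (Bob): min(9, 6) = 6
E (Nadia): max(9, 0, 3) = 9
F (Nadia): max(6, 7) = 7
B (Bob): min(9, 7) = 7
Root (Nadia): max(6, 7) = 7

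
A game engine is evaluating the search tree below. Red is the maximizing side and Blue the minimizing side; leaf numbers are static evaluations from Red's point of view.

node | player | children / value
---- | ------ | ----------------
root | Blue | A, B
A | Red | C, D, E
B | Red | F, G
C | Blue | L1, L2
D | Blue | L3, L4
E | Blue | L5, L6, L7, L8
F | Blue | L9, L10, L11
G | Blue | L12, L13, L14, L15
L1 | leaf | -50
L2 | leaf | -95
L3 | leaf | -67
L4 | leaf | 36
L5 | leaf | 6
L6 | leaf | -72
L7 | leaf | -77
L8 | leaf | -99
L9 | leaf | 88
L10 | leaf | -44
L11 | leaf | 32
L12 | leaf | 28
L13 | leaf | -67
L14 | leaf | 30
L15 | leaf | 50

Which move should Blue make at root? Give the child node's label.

C (Blue): min(-50, -95) = -95
D (Blue): min(-67, 36) = -67
E (Blue): min(6, -72, -77, -99) = -99
A (Red): max(-95, -67, -99) = -67
F (Blue): min(88, -44, 32) = -44
G (Blue): min(28, -67, 30, 50) = -67
B (Red): max(-44, -67) = -44
root (Blue): min(-67, -44) = -67
Blue at root wants the lowest of {A=-67, B=-44}, so chooses A.

A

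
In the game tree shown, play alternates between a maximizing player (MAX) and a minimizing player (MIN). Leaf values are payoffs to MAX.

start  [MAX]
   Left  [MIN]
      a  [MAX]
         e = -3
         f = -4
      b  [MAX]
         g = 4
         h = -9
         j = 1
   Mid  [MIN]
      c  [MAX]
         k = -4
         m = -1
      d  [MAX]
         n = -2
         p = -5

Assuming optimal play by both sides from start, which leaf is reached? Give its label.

n

a (MAX): max(-3, -4) = -3
b (MAX): max(4, -9, 1) = 4
Left (MIN): min(-3, 4) = -3
c (MAX): max(-4, -1) = -1
d (MAX): max(-2, -5) = -2
Mid (MIN): min(-1, -2) = -2
start (MAX): max(-3, -2) = -2
At start, MAX picks Mid (highest: -2).
At Mid, MIN picks d (lowest: -2).
At d, MAX picks n (highest: -2).
Terminal value -2.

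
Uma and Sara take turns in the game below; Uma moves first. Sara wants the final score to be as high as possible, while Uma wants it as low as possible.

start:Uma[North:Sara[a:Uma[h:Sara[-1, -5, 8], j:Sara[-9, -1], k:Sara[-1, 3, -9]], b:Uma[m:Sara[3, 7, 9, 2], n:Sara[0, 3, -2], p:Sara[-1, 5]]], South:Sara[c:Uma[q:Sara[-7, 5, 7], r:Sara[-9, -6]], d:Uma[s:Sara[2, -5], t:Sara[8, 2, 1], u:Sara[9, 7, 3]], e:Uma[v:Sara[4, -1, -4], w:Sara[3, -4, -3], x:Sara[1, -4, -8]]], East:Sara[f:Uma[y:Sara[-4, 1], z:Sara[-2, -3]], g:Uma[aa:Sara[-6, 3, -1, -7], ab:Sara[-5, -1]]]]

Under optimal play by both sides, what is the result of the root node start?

-1

h (Sara): max(-1, -5, 8) = 8
j (Sara): max(-9, -1) = -1
k (Sara): max(-1, 3, -9) = 3
a (Uma): min(8, -1, 3) = -1
m (Sara): max(3, 7, 9, 2) = 9
n (Sara): max(0, 3, -2) = 3
p (Sara): max(-1, 5) = 5
b (Uma): min(9, 3, 5) = 3
North (Sara): max(-1, 3) = 3
q (Sara): max(-7, 5, 7) = 7
r (Sara): max(-9, -6) = -6
c (Uma): min(7, -6) = -6
s (Sara): max(2, -5) = 2
t (Sara): max(8, 2, 1) = 8
u (Sara): max(9, 7, 3) = 9
d (Uma): min(2, 8, 9) = 2
v (Sara): max(4, -1, -4) = 4
w (Sara): max(3, -4, -3) = 3
x (Sara): max(1, -4, -8) = 1
e (Uma): min(4, 3, 1) = 1
South (Sara): max(-6, 2, 1) = 2
y (Sara): max(-4, 1) = 1
z (Sara): max(-2, -3) = -2
f (Uma): min(1, -2) = -2
aa (Sara): max(-6, 3, -1, -7) = 3
ab (Sara): max(-5, -1) = -1
g (Uma): min(3, -1) = -1
East (Sara): max(-2, -1) = -1
start (Uma): min(3, 2, -1) = -1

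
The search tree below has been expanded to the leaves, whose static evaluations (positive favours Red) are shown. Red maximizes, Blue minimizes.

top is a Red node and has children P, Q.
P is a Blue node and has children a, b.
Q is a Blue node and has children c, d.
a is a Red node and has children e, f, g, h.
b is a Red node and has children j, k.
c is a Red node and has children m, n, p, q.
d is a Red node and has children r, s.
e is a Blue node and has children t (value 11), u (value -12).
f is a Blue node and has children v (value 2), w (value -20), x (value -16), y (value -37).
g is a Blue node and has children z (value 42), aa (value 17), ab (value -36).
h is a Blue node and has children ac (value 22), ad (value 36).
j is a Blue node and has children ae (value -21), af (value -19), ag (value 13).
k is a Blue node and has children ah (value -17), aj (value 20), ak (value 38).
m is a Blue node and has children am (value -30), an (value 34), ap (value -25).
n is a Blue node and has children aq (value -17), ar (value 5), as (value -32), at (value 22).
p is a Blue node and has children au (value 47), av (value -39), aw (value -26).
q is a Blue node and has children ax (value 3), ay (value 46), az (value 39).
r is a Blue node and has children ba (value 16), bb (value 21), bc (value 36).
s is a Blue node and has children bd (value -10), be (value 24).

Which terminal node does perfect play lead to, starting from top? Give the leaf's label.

e (Blue): min(11, -12) = -12
f (Blue): min(2, -20, -16, -37) = -37
g (Blue): min(42, 17, -36) = -36
h (Blue): min(22, 36) = 22
a (Red): max(-12, -37, -36, 22) = 22
j (Blue): min(-21, -19, 13) = -21
k (Blue): min(-17, 20, 38) = -17
b (Red): max(-21, -17) = -17
P (Blue): min(22, -17) = -17
m (Blue): min(-30, 34, -25) = -30
n (Blue): min(-17, 5, -32, 22) = -32
p (Blue): min(47, -39, -26) = -39
q (Blue): min(3, 46, 39) = 3
c (Red): max(-30, -32, -39, 3) = 3
r (Blue): min(16, 21, 36) = 16
s (Blue): min(-10, 24) = -10
d (Red): max(16, -10) = 16
Q (Blue): min(3, 16) = 3
top (Red): max(-17, 3) = 3
At top, Red picks Q (highest: 3).
At Q, Blue picks c (lowest: 3).
At c, Red picks q (highest: 3).
At q, Blue picks ax (lowest: 3).
Terminal value 3.

ax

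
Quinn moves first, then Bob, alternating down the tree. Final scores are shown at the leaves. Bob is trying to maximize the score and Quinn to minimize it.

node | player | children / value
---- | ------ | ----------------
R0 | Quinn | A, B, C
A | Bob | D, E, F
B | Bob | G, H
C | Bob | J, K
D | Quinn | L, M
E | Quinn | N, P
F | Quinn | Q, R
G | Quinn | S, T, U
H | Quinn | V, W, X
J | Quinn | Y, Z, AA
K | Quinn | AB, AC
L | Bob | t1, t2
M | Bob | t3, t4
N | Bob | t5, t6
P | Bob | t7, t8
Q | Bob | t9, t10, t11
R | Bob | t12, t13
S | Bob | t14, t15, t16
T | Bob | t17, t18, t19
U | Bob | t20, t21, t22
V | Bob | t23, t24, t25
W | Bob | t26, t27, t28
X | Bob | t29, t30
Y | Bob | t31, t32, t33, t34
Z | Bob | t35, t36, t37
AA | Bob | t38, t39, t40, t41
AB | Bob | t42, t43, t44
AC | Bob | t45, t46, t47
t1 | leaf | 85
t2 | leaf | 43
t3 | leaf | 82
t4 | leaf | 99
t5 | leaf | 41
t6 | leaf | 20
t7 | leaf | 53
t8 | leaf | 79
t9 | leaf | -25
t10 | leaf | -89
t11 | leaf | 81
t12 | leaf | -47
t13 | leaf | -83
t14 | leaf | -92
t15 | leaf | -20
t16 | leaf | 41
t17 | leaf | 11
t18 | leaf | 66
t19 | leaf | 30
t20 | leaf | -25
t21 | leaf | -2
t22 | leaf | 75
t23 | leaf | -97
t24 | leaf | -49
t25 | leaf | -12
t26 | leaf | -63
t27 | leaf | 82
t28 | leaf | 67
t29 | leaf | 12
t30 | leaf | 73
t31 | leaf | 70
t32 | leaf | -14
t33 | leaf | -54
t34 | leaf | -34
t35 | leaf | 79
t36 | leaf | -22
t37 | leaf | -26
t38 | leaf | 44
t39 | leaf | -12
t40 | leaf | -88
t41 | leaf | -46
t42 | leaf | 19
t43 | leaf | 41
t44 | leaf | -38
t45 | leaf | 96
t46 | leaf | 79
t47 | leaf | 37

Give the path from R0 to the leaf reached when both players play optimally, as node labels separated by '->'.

L (Bob): max(85, 43) = 85
M (Bob): max(82, 99) = 99
D (Quinn): min(85, 99) = 85
N (Bob): max(41, 20) = 41
P (Bob): max(53, 79) = 79
E (Quinn): min(41, 79) = 41
Q (Bob): max(-25, -89, 81) = 81
R (Bob): max(-47, -83) = -47
F (Quinn): min(81, -47) = -47
A (Bob): max(85, 41, -47) = 85
S (Bob): max(-92, -20, 41) = 41
T (Bob): max(11, 66, 30) = 66
U (Bob): max(-25, -2, 75) = 75
G (Quinn): min(41, 66, 75) = 41
V (Bob): max(-97, -49, -12) = -12
W (Bob): max(-63, 82, 67) = 82
X (Bob): max(12, 73) = 73
H (Quinn): min(-12, 82, 73) = -12
B (Bob): max(41, -12) = 41
Y (Bob): max(70, -14, -54, -34) = 70
Z (Bob): max(79, -22, -26) = 79
AA (Bob): max(44, -12, -88, -46) = 44
J (Quinn): min(70, 79, 44) = 44
AB (Bob): max(19, 41, -38) = 41
AC (Bob): max(96, 79, 37) = 96
K (Quinn): min(41, 96) = 41
C (Bob): max(44, 41) = 44
R0 (Quinn): min(85, 41, 44) = 41
At R0, Quinn picks B (lowest: 41).
At B, Bob picks G (highest: 41).
At G, Quinn picks S (lowest: 41).
At S, Bob picks t16 (highest: 41).
Terminal value 41.

R0 -> B -> G -> S -> t16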